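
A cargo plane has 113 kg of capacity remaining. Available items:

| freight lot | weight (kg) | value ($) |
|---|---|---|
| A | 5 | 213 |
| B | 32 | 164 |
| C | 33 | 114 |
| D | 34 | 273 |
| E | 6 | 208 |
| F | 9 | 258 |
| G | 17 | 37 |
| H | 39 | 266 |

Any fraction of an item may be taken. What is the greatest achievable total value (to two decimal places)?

Order: A (213/5=42.60) > E (208/6=34.67) > F (258/9=28.67) > D (273/34=8.03) > H (266/39=6.82) > B (164/32=5.12) > C (114/33=3.45) > G (37/17=2.18)
Fill: take A (5 @ 213) → take E (6 @ 208) → take F (9 @ 258) → take D (34 @ 273) → take H (39 @ 266) → take 20/32 of B → 102.50; 113/113 used.
Total value = 1320.50

1320.50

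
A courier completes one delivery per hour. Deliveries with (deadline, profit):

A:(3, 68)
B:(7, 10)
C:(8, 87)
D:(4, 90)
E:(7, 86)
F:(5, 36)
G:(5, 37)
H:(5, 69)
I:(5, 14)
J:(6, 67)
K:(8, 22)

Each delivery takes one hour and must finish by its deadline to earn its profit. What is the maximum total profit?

540

Sort by profit descending; place each in the latest free slot ≤ its deadline.
By profit: D(d4,90), C(d8,87), E(d7,86), H(d5,69), A(d3,68), J(d6,67), G(d5,37), F(d5,36), K(d8,22), I(d5,14), B(d7,10)
D→slot 4; C→slot 8; E→slot 7; H→slot 5; A→slot 3; J→slot 6; G→slot 2; F→slot 1; K skipped; I skipped; B skipped.
Profit = 36 + 37 + 68 + 90 + 69 + 67 + 86 + 87 = 540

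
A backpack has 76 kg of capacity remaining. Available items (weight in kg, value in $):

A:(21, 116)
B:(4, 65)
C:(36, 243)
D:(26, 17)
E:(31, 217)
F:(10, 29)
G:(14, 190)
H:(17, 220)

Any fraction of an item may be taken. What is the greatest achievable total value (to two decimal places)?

Sort by value per unit weight and fill in that order.
Ratios (sorted): B 16.25, G 13.57, H 12.94, E 7.00, C 6.75, A 5.52, F 2.90, D 0.65
take B (4 @ 65); take G (14 @ 190); take H (17 @ 220); take E (31 @ 217); take 10/36 of C → 67.50. Capacity used 76/76.
Total value = 759.50

759.50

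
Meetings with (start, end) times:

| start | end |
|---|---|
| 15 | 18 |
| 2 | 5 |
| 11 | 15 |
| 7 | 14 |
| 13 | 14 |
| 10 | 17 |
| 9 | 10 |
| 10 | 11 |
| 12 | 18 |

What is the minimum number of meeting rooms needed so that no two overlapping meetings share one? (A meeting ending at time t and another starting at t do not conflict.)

Count concurrent intervals with a sweep; the peak is the room count.
Events (time:±→running): 2:+→1 5:-→0 7:+→1 9:+→2 10:-→1 10:+→2 10:+→3 11:-→2 11:+→3 12:+→4 13:+→5 … peak 5.

5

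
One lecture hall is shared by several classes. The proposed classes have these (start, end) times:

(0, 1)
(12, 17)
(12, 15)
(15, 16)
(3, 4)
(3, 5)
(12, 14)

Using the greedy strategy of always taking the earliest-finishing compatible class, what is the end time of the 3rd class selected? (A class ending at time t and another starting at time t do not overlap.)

14

Sort by end time and greedily take each interval whose start is ≥ the last chosen end.
By end time: (0,1), (3,4), (3,5), (12,14), (12,15), (15,16), (12,17).
Pick (0,1); next start ≥ 1 → (3,4); next start ≥ 4 → (12,14); next start ≥ 14 → (15,16).
Selected: (0,1) (3,4) (12,14) (15,16)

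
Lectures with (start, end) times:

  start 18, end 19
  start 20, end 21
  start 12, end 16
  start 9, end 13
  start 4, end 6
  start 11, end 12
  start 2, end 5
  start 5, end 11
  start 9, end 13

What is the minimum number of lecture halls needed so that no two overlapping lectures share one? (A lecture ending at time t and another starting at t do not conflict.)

starts: [2, 4, 5, 9, 9, 11, 12, 18, 20]
ends:   [5, 6, 11, 12, 13, 13, 16, 19, 21]
s2→1 s4→2 e5→1 s5→2 e6→1 s9→2 s9→3  — peak 3.

3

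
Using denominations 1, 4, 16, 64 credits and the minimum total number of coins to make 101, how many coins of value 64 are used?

Greedy: take as many of the largest coin as possible, then repeat with the remainder.
101 = 1×64 + 2×16 + 1×4 + 1×1
Count of 64: 1

1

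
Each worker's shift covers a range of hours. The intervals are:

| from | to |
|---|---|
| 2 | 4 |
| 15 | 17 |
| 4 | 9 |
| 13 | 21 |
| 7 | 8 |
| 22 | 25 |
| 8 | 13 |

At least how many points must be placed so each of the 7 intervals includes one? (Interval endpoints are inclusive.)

4

Sorted: [2,4] [7,8] [4,9] [8,13] [15,17] [13,21] [22,25]
{[2,4]} hit by 4; {[7,8],[4,9],[8,13]} hit by 8; {[15,17],[13,21]} hit by 17; {[22,25]} hit by 25.
Points: 4, 8, 17, 25 (4 total).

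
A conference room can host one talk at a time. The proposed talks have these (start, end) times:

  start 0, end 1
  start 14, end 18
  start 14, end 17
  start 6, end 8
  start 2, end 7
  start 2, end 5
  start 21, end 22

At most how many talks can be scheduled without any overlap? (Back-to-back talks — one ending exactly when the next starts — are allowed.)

5

Sorted by end: (0,1)  (2,5)  (2,7)  (6,8)  (14,17)  (14,18)  (21,22)
take (0,1); take (2,5); take (6,8); take (14,17); take (21,22).
Selected 5 talks.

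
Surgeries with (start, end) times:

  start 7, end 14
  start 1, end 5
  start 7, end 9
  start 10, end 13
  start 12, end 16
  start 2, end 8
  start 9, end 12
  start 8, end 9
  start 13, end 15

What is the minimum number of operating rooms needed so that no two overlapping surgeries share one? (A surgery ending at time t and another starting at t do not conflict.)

Count concurrent intervals with a sweep; the peak is the room count.
Events (time:±→running): 1:+→1 2:+→2 5:-→1 7:+→2 7:+→3 … peak 3.

3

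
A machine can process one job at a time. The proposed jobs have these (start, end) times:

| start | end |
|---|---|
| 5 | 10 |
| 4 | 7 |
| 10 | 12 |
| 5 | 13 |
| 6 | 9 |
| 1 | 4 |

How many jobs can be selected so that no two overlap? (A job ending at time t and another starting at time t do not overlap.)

Sorted by end: (1,4)  (4,7)  (6,9)  (5,10)  (10,12)  (5,13)
take (1,4); take (4,7); skip (6,9); take (10,12).
Selected 3 jobs.

3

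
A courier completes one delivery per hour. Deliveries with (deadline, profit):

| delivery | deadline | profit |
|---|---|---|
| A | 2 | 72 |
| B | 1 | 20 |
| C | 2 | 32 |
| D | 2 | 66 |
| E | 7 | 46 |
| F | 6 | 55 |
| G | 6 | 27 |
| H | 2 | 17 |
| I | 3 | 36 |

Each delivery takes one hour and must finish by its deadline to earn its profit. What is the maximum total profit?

302

By profit: A(d2,72), D(d2,66), F(d6,55), E(d7,46), I(d3,36), C(d2,32), G(d6,27), B(d1,20), H(d2,17)
A→slot 2; D→slot 1; F→slot 6; E→slot 7; I→slot 3; C skipped; G→slot 5; B skipped; H skipped.
Profit = 66 + 72 + 36 + 27 + 55 + 46 = 302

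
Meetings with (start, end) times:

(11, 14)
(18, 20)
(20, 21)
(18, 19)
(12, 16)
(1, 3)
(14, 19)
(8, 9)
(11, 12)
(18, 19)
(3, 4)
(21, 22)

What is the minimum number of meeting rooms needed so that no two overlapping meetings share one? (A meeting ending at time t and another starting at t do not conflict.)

starts: [1, 3, 8, 11, 11, 12, 14, 18, 18, 18, 20, 21]
ends:   [3, 4, 9, 12, 14, 16, 19, 19, 19, 20, 21, 22]
s1→1 e3→0 s3→1 e4→0 s8→1 e9→0 s11→1 s11→2 e12→1 s12→2 e14→1 s14→2 e16→1 s18→2 s18→3 s18→4  — peak 4.

4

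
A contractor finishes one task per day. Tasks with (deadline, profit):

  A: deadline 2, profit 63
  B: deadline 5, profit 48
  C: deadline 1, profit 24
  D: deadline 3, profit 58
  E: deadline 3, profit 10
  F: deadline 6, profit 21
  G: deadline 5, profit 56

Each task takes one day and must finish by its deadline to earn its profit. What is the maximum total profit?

270

Profit order: A=63 D=58 G=56 B=48 C=24 F=21 E=10
Assign: A→slot 2, D→slot 3, G→slot 5, B→slot 4, C→slot 1, F→slot 6, E skipped.
Slots: [1:C] [2:A] [3:D] [4:B] [5:G] [6:F]
Profit = 24 + 63 + 58 + 48 + 56 + 21 = 270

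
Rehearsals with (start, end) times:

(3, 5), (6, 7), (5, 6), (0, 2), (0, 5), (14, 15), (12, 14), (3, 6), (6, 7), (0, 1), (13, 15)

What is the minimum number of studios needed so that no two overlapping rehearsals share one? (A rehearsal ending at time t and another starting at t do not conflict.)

Events (time:±→running): 0:+→1 0:+→2 0:+→3 … peak 3.

3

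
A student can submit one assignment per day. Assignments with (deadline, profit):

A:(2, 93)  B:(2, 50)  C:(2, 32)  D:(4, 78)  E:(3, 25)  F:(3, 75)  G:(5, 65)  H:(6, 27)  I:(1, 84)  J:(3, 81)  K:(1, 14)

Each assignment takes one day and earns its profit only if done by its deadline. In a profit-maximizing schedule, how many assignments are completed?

6

By profit: A(d2,93), I(d1,84), J(d3,81), D(d4,78), F(d3,75), G(d5,65), B(d2,50), C(d2,32), H(d6,27), E(d3,25), K(d1,14)
A→slot 2; I→slot 1; J→slot 3; D→slot 4; F skipped; G→slot 5; B skipped; C skipped; H→slot 6; E skipped; K skipped.
6 of 11 scheduled.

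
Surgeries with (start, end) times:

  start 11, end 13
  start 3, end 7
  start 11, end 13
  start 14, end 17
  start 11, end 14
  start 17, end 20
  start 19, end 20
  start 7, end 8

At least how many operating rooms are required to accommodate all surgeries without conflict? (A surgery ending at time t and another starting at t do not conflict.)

The answer is the maximum number of intervals overlapping at any instant.
starts: [3, 7, 11, 11, 11, 14, 17, 19]
ends:   [7, 8, 13, 13, 14, 17, 20, 20]
s3→1 e7→0 s7→1 e8→0 s11→1 s11→2 s11→3  — peak 3.

3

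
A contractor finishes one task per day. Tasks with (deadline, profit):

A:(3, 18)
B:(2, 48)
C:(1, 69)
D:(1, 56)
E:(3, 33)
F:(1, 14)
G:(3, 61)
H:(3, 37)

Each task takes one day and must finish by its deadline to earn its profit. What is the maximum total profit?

178

By profit: C(d1,69), G(d3,61), D(d1,56), B(d2,48), H(d3,37), E(d3,33), A(d3,18), F(d1,14)
C→slot 1; G→slot 3; D skipped; B→slot 2; H skipped; E skipped; A skipped; F skipped.
Profit = 69 + 48 + 61 = 178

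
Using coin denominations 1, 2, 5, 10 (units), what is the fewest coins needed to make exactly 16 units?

16 = 1×10 + 1×5 + 1×1
Total coins = 1 + 1 + 1 = 3

3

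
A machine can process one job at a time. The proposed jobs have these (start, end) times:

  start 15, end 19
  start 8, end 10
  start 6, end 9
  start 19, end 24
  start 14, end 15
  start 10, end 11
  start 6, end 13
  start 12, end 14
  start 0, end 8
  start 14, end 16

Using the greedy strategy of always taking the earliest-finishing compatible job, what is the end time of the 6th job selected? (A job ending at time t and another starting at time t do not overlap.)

Greedy by earliest finish: after sorting by end time, pick each interval compatible with the last pick.
By end time: (0,8), (6,9), (8,10), (10,11), (6,13), (12,14), (14,15), (14,16), (15,19), (19,24).
Pick (0,8); next start ≥ 8 → (8,10); next start ≥ 10 → (10,11); next start ≥ 11 → (12,14); next start ≥ 14 → (14,15); next start ≥ 15 → (15,19); next start ≥ 19 → (19,24).
Selected: (0,8) (8,10) (10,11) (12,14) (14,15) (15,19) (19,24)

19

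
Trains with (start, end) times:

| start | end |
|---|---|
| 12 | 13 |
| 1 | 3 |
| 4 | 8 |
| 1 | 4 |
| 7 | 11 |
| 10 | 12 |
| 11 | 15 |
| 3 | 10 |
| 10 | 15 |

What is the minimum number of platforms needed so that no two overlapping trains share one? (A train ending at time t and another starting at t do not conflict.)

The answer is the maximum number of intervals overlapping at any instant.
starts: [1, 1, 3, 4, 7, 10, 10, 11, 12]
ends:   [3, 4, 8, 10, 11, 12, 13, 15, 15]
s1→1 s1→2 e3→1 s3→2 e4→1 s4→2 s7→3  — peak 3.

3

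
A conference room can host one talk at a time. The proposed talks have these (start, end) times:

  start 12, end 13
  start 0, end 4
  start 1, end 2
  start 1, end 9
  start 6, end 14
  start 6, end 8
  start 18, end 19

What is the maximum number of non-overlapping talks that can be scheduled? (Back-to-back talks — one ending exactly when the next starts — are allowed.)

4

Sorted by end: (1,2)  (0,4)  (6,8)  (1,9)  (12,13)  (6,14)  (18,19)
take (1,2); take (6,8); skip (1,9); take (12,13); skip (6,14); take (18,19).
Selected 4 talks.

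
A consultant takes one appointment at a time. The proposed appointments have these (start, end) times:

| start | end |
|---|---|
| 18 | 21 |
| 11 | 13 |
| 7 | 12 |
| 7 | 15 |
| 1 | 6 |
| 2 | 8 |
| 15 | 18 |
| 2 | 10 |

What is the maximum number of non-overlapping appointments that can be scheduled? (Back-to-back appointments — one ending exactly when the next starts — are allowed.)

4

Order by finish time; keep every interval that doesn't clash with the previous kept one.
Sorted by end: (1,6)  (2,8)  (2,10)  (7,12)  (11,13)  (7,15)  (15,18)  (18,21)
take (1,6); skip (2,8); take (7,12); take (15,18); take (18,21).
Selected 4 appointments.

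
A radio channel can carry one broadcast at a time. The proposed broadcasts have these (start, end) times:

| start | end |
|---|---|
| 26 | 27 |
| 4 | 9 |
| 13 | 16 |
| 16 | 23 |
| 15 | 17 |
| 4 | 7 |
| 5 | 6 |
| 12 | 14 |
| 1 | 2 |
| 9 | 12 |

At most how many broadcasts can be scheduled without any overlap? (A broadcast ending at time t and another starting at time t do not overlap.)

6

Sorted by end: (1,2)  (5,6)  (4,7)  (4,9)  (9,12)  (12,14)  (13,16)  (15,17)  (16,23)  (26,27)
take (1,2); take (5,6); skip (4,7); take (9,12); take (12,14); take (15,17); take (26,27).
Selected 6 broadcasts.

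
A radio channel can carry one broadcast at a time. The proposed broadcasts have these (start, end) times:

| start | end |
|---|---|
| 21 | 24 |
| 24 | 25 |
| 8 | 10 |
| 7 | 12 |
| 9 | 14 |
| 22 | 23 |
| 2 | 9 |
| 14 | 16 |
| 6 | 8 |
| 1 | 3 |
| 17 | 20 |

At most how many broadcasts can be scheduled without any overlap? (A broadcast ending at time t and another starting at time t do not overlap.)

7

By end time: (1,3), (6,8), (2,9), (8,10), (7,12), (9,14), (14,16), (17,20), (22,23), (21,24), (24,25).
Pick (1,3); next start ≥ 3 → (6,8); next start ≥ 8 → (8,10); next start ≥ 10 → (14,16); next start ≥ 16 → (17,20); next start ≥ 20 → (22,23); next start ≥ 23 → (24,25).
Selected 7 broadcasts.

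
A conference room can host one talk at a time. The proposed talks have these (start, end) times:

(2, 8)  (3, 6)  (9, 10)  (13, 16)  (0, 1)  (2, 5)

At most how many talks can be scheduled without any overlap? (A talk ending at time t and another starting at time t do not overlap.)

Greedy by earliest finish: after sorting by end time, pick each interval compatible with the last pick.
By end time: (0,1), (2,5), (3,6), (2,8), (9,10), (13,16).
Pick (0,1); next start ≥ 1 → (2,5); next start ≥ 5 → (9,10); next start ≥ 10 → (13,16).
Selected 4 talks.

4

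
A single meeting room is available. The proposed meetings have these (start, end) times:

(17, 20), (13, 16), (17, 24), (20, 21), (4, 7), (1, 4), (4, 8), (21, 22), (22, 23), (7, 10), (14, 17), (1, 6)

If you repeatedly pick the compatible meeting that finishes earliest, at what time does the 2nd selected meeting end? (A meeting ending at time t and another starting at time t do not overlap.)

Order by finish time; keep every interval that doesn't clash with the previous kept one.
By end time: (1,4), (1,6), (4,7), (4,8), (7,10), (13,16), (14,17), (17,20), (20,21), (21,22), (22,23), (17,24).
Pick (1,4); next start ≥ 4 → (4,7); next start ≥ 7 → (7,10); next start ≥ 10 → (13,16); next start ≥ 16 → (17,20); next start ≥ 20 → (20,21); next start ≥ 21 → (21,22); next start ≥ 22 → (22,23).
Selected: (1,4) (4,7) (7,10) (13,16) (17,20) (20,21) (21,22) (22,23)

7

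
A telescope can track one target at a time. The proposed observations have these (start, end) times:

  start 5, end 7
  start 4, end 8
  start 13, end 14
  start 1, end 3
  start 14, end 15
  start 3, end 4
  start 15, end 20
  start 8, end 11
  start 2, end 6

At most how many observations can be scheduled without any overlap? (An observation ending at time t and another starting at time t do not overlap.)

7

Sorted by end: (1,3)  (3,4)  (2,6)  (5,7)  (4,8)  (8,11)  (13,14)  (14,15)  (15,20)
take (1,3); take (3,4); take (5,7); take (8,11); take (13,14); take (14,15); take (15,20).
Selected 7 observations.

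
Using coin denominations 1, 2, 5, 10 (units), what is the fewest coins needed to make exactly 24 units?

24 − 2×10→4 − 2×2→0
Total coins = 2 + 2 = 4

4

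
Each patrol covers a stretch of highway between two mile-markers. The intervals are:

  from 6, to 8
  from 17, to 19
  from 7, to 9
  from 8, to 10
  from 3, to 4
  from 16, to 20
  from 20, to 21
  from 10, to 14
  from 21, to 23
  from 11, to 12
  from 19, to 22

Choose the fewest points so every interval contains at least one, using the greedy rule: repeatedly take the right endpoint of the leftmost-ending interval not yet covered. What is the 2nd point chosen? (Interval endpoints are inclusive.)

By right end: [3,4]  [6,8]  [7,9]  [8,10]  [11,12]  [10,14]  [17,19]  [16,20]  [20,21]  [19,22]  [21,23]
[3,4] uncovered → point at 4; [6,8] uncovered → point at 8; [11,12] uncovered → point at 12; [17,19] uncovered → point at 19; [20,21] uncovered → point at 21.
Points: 4, 8, 12, 19, 21 (5 total).

8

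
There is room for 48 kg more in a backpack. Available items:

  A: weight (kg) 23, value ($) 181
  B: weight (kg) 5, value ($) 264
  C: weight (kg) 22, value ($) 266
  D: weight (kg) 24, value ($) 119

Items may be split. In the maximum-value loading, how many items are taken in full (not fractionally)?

2

Sort by value per unit weight and fill in that order.
Ratios (sorted): B 52.80, C 12.09, A 7.87, D 4.96
take B (5 @ 264); take C (22 @ 266); take 21/23 of A → 165.26. Capacity used 48/48.
2 item(s) taken whole; one partial (take 21/23 of A).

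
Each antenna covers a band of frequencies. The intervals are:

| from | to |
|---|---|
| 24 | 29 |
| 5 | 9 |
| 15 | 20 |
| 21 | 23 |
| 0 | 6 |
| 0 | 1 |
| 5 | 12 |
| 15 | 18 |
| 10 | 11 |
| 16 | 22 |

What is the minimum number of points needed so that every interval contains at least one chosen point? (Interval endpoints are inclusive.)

6

Sorted: [0,1] [0,6] [5,9] [10,11] [5,12] [15,18] [15,20] [16,22] [21,23] [24,29]
{[0,1],[0,6]} hit by 1; {[5,9]} hit by 9; {[10,11],[5,12]} hit by 11; {[15,18],[15,20],[16,22]} hit by 18; {[21,23]} hit by 23; {[24,29]} hit by 29.
Points: 1, 9, 11, 18, 23, 29 (6 total).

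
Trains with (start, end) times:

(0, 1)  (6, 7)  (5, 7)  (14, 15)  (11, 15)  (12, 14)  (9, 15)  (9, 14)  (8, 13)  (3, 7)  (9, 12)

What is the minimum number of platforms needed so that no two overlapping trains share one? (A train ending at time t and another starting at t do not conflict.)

Events (time:±→running): 0:+→1 1:-→0 3:+→1 5:+→2 6:+→3 7:-→2 7:-→1 7:-→0 8:+→1 9:+→2 9:+→3 9:+→4 11:+→5 … peak 5.

5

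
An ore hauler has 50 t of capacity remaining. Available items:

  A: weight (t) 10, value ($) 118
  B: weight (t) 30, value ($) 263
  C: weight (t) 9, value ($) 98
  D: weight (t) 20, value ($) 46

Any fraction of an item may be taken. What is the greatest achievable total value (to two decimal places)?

481.30

Order: A (118/10=11.80) > C (98/9=10.89) > B (263/30=8.77) > D (46/20=2.30)
Fill: take A (10 @ 118) → take C (9 @ 98) → take B (30 @ 263) → take 1/20 of D → 2.30; 50/50 used.
Total value = 481.30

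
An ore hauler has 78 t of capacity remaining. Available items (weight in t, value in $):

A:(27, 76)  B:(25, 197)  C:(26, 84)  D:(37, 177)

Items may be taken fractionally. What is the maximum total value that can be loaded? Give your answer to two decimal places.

425.69

Sort by value per unit weight and fill in that order.
Ratios (sorted): B 7.88, D 4.78, C 3.23, A 2.81
take B (25 @ 197); take D (37 @ 177); take 16/26 of C → 51.69. Capacity used 78/78.
Total value = 425.69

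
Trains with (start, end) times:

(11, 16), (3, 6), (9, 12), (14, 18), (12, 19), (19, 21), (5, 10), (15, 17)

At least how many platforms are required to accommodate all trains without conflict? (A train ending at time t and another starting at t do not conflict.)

The answer is the maximum number of intervals overlapping at any instant.
starts: [3, 5, 9, 11, 12, 14, 15, 19]
ends:   [6, 10, 12, 16, 17, 18, 19, 21]
s3→1 s5→2 e6→1 s9→2 e10→1 s11→2 e12→1 s12→2 s14→3 s15→4  — peak 4.

4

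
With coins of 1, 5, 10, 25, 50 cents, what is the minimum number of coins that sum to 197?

Use the largest denomination that fits, subtract, and repeat.
197 = 3×50 + 1×25 + 2×10 + 2×1
Total coins = 3 + 1 + 2 + 2 = 8

8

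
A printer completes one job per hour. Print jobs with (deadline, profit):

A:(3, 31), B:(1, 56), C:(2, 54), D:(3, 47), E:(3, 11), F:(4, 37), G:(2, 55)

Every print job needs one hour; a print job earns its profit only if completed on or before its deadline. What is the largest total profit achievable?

Profit order: B=56 G=55 C=54 D=47 F=37 A=31 E=11
Assign: B→slot 1, G→slot 2, C skipped, D→slot 3, F→slot 4, A skipped, E skipped.
Slots: [1:B] [2:G] [3:D] [4:F]
Profit = 56 + 55 + 47 + 37 = 195

195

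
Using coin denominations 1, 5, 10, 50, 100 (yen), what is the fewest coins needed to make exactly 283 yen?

Greedy: take as many of the largest coin as possible, then repeat with the remainder.
283 − 2×100→83 − 1×50→33 − 3×10→3 − 3×1→0
Total coins = 2 + 1 + 3 + 3 = 9

9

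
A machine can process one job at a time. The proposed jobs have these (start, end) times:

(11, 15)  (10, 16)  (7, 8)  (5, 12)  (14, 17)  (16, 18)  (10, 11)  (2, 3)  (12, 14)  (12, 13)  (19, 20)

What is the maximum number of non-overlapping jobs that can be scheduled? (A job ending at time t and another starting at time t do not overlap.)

Greedy by earliest finish: after sorting by end time, pick each interval compatible with the last pick.
By end time: (2,3), (7,8), (10,11), (5,12), (12,13), (12,14), (11,15), (10,16), (14,17), (16,18), (19,20).
Pick (2,3); next start ≥ 3 → (7,8); next start ≥ 8 → (10,11); next start ≥ 11 → (12,13); next start ≥ 13 → (14,17); next start ≥ 17 → (19,20).
Selected 6 jobs.

6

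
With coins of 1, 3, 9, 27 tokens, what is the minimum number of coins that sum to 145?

7

145 − 5×27→10 − 1×9→1 − 1×1→0
Total coins = 5 + 1 + 1 = 7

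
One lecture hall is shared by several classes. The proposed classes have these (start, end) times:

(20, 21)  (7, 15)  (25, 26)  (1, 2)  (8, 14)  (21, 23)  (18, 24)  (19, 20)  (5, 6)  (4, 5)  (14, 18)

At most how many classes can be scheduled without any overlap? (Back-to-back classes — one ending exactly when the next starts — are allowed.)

Sort by end time and greedily take each interval whose start is ≥ the last chosen end.
Sorted by end: (1,2)  (4,5)  (5,6)  (8,14)  (7,15)  (14,18)  (19,20)  (20,21)  (21,23)  (18,24)  (25,26)
take (1,2); take (4,5); take (5,6); take (8,14); take (14,18); take (19,20); take (20,21); take (21,23); skip (18,24); take (25,26).
Selected 9 classes.

9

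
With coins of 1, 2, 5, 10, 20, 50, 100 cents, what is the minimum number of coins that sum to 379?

8

Greedy: take as many of the largest coin as possible, then repeat with the remainder.
379 = 3×100 + 1×50 + 1×20 + 1×5 + 2×2
Total coins = 3 + 1 + 1 + 1 + 2 = 8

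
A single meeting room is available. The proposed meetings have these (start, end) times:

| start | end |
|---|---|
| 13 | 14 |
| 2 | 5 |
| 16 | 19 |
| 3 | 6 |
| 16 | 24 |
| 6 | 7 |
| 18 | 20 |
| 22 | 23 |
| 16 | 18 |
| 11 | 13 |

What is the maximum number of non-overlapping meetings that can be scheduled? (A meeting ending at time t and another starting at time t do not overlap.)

Greedy by earliest finish: after sorting by end time, pick each interval compatible with the last pick.
Sorted by end: (2,5)  (3,6)  (6,7)  (11,13)  (13,14)  (16,18)  (16,19)  (18,20)  (22,23)  (16,24)
take (2,5); skip (3,6); take (6,7); take (11,13); take (13,14); take (16,18); take (18,20); take (22,23).
Selected 7 meetings.

7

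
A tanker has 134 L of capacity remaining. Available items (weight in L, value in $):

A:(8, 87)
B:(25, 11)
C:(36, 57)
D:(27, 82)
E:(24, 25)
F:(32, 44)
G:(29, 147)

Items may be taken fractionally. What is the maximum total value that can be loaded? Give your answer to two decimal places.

Greedy by value/weight ratio, highest first.
Order: A (87/8=10.88) > G (147/29=5.07) > D (82/27=3.04) > C (57/36=1.58) > F (44/32=1.38) > E (25/24=1.04) > B (11/25=0.44)
Fill: take A (8 @ 87) → take G (29 @ 147) → take D (27 @ 82) → take C (36 @ 57) → take F (32 @ 44) → take 2/24 of E → 2.08; 134/134 used.
Total value = 419.08

419.08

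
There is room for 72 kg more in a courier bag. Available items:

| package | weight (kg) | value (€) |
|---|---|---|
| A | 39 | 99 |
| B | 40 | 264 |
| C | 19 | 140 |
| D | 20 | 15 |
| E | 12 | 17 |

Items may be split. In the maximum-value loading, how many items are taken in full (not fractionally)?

Greedy by value/weight ratio, highest first.
Ratios (sorted): C 7.37, B 6.60, A 2.54, E 1.42, D 0.75
take C (19 @ 140); take B (40 @ 264); take 13/39 of A → 33.00. Capacity used 72/72.
2 item(s) taken whole; one partial (take 13/39 of A).

2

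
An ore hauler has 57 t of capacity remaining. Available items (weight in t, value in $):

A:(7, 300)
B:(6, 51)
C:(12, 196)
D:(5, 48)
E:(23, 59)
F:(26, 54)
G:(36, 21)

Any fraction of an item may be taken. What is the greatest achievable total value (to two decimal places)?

Order: A (300/7=42.86) > C (196/12=16.33) > D (48/5=9.60) > B (51/6=8.50) > E (59/23=2.57) > F (54/26=2.08) > G (21/36=0.58)
Fill: take A (7 @ 300) → take C (12 @ 196) → take D (5 @ 48) → take B (6 @ 51) → take E (23 @ 59) → take 4/26 of F → 8.31; 57/57 used.
Total value = 662.31

662.31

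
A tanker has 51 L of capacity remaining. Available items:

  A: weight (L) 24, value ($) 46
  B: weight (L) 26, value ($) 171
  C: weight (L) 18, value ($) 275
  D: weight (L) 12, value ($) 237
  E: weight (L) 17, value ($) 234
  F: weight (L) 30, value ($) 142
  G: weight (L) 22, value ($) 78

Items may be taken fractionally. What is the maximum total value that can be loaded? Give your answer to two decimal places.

772.31

Sort by value per unit weight and fill in that order.
Order: D (237/12=19.75) > C (275/18=15.28) > E (234/17=13.76) > B (171/26=6.58) > F (142/30=4.73) > G (78/22=3.55) > A (46/24=1.92)
Fill: take D (12 @ 237) → take C (18 @ 275) → take E (17 @ 234) → take 4/26 of B → 26.31; 51/51 used.
Total value = 772.31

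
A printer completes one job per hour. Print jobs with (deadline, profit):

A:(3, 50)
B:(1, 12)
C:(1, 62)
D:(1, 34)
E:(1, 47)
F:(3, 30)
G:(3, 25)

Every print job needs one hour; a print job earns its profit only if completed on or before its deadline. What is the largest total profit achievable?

Take jobs in profit order; each goes to the latest open slot no later than its deadline.
By profit: C(d1,62), A(d3,50), E(d1,47), D(d1,34), F(d3,30), G(d3,25), B(d1,12)
C→slot 1; A→slot 3; E skipped; D skipped; F→slot 2; G skipped; B skipped.
Profit = 62 + 30 + 50 = 142

142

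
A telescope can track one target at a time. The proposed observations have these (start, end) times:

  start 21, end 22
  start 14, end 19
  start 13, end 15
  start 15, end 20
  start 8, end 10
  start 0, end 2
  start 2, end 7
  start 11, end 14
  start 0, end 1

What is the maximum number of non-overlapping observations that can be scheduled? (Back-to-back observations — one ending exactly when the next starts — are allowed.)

Sort by end time and greedily take each interval whose start is ≥ the last chosen end.
Sorted by end: (0,1)  (0,2)  (2,7)  (8,10)  (11,14)  (13,15)  (14,19)  (15,20)  (21,22)
take (0,1); take (2,7); take (8,10); take (11,14); take (14,19); take (21,22).
Selected 6 observations.

6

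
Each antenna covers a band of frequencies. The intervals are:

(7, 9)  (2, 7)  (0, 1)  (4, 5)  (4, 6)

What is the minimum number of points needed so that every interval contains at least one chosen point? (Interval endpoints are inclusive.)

3

Sorted: [0,1] [4,5] [4,6] [2,7] [7,9]
{[0,1]} hit by 1; {[4,5],[4,6],[2,7]} hit by 5; {[7,9]} hit by 9.
Points: 1, 5, 9 (3 total).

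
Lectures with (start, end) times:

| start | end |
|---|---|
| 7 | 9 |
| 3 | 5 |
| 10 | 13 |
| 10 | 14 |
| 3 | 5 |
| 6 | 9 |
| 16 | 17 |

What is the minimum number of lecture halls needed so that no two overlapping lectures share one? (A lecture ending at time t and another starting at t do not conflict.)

The answer is the maximum number of intervals overlapping at any instant.
starts: [3, 3, 6, 7, 10, 10, 16]
ends:   [5, 5, 9, 9, 13, 14, 17]
s3→1 s3→2  — peak 2.

2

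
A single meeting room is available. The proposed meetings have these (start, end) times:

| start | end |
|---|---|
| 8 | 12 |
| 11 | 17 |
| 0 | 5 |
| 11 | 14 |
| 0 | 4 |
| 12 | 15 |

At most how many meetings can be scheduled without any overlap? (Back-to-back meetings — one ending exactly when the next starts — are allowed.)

Order by finish time; keep every interval that doesn't clash with the previous kept one.
By end time: (0,4), (0,5), (8,12), (11,14), (12,15), (11,17).
Pick (0,4); next start ≥ 4 → (8,12); next start ≥ 12 → (12,15).
Selected 3 meetings.

3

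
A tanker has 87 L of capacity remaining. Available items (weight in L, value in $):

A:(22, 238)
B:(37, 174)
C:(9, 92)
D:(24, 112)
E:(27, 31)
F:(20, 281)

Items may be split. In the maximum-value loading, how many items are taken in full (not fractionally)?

3

Greedy by value/weight ratio, highest first.
Order: F (281/20=14.05) > A (238/22=10.82) > C (92/9=10.22) > B (174/37=4.70) > D (112/24=4.67) > E (31/27=1.15)
Fill: take F (20 @ 281) → take A (22 @ 238) → take C (9 @ 92) → take 36/37 of B → 169.30; 87/87 used.
3 item(s) taken whole; one partial (take 36/37 of B).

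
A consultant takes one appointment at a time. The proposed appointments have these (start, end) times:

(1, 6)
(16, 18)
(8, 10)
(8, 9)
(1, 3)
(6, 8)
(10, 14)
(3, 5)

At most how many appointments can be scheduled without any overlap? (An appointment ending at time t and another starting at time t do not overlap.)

Sorted by end: (1,3)  (3,5)  (1,6)  (6,8)  (8,9)  (8,10)  (10,14)  (16,18)
take (1,3); take (3,5); skip (1,6); take (6,8); take (8,9); skip (8,10); take (10,14); take (16,18).
Selected 6 appointments.

6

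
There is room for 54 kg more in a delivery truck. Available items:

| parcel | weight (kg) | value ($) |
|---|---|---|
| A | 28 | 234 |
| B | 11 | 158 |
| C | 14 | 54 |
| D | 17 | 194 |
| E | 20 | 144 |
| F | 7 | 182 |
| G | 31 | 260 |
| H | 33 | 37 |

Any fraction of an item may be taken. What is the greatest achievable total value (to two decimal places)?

693.35

Sort by value per unit weight and fill in that order.
Ratios (sorted): F 26.00, B 14.36, D 11.41, G 8.39, A 8.36, E 7.20, C 3.86, H 1.12
take F (7 @ 182); take B (11 @ 158); take D (17 @ 194); take 19/31 of G → 159.35. Capacity used 54/54.
Total value = 693.35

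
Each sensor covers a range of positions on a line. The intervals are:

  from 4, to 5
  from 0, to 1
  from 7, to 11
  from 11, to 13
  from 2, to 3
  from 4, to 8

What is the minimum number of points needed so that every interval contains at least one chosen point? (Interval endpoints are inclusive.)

Process intervals by earliest right end; each time one isn't hit yet, stab at its right endpoint.
By right end: [0,1]  [2,3]  [4,5]  [4,8]  [7,11]  [11,13]
[0,1] uncovered → point at 1; [2,3] uncovered → point at 3; [4,5] uncovered → point at 5; [7,11] uncovered → point at 11.
Points: 1, 3, 5, 11 (4 total).

4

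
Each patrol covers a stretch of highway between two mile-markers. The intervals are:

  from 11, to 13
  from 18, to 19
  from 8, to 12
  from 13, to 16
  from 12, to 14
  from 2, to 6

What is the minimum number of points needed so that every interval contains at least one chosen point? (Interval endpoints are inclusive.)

Sorted: [2,6] [8,12] [11,13] [12,14] [13,16] [18,19]
{[2,6]} hit by 6; {[8,12],[11,13],[12,14]} hit by 12; {[13,16]} hit by 16; {[18,19]} hit by 19.
Points: 6, 12, 16, 19 (4 total).

4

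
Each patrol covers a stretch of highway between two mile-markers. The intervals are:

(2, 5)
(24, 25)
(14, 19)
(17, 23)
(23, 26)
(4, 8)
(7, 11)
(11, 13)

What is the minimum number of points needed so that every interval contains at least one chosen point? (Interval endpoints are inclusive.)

4

Sort by right endpoint; whenever an interval is uncovered, place a point at its right end.
Sorted: [2,5] [4,8] [7,11] [11,13] [14,19] [17,23] [24,25] [23,26]
{[2,5],[4,8]} hit by 5; {[7,11],[11,13]} hit by 11; {[14,19],[17,23]} hit by 19; {[24,25],[23,26]} hit by 25.
Points: 5, 11, 19, 25 (4 total).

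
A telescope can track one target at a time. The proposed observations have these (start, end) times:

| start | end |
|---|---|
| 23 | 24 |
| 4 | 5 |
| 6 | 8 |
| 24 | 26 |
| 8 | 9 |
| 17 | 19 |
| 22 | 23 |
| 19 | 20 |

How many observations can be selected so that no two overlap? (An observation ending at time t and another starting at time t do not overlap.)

Greedy by earliest finish: after sorting by end time, pick each interval compatible with the last pick.
By end time: (4,5), (6,8), (8,9), (17,19), (19,20), (22,23), (23,24), (24,26).
Pick (4,5); next start ≥ 5 → (6,8); next start ≥ 8 → (8,9); next start ≥ 9 → (17,19); next start ≥ 19 → (19,20); next start ≥ 20 → (22,23); next start ≥ 23 → (23,24); next start ≥ 24 → (24,26).
Selected 8 observations.

8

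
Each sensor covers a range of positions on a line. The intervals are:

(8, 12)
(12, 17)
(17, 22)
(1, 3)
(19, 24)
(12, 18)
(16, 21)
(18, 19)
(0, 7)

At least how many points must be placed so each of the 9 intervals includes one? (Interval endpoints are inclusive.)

3

Sort by right endpoint; whenever an interval is uncovered, place a point at its right end.
Sorted: [1,3] [0,7] [8,12] [12,17] [12,18] [18,19] [16,21] [17,22] [19,24]
{[1,3],[0,7]} hit by 3; {[8,12],[12,17],[12,18]} hit by 12; {[18,19],[16,21],[17,22],[19,24]} hit by 19.
Points: 3, 12, 19 (3 total).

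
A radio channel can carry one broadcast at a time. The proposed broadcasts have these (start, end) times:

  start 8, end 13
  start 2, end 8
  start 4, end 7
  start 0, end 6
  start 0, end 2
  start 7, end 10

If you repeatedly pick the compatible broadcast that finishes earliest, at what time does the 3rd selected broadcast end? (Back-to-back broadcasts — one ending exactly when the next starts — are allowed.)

10

Order by finish time; keep every interval that doesn't clash with the previous kept one.
Sorted by end: (0,2)  (0,6)  (4,7)  (2,8)  (7,10)  (8,13)
take (0,2); take (4,7); skip (2,8); take (7,10).
Selected: (0,2) (4,7) (7,10)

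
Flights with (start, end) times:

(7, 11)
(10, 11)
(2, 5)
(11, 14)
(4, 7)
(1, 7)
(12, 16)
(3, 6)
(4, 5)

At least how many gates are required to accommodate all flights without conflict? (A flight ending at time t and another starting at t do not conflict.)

5

starts: [1, 2, 3, 4, 4, 7, 10, 11, 12]
ends:   [5, 5, 6, 7, 7, 11, 11, 14, 16]
s1→1 s2→2 s3→3 s4→4 s4→5  — peak 5.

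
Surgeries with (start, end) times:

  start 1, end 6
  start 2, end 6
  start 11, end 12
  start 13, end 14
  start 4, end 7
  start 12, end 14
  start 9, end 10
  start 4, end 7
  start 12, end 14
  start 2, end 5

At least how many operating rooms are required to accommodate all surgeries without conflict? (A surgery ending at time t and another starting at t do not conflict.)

The answer is the maximum number of intervals overlapping at any instant.
Events (time:±→running): 1:+→1 2:+→2 2:+→3 4:+→4 4:+→5 … peak 5.

5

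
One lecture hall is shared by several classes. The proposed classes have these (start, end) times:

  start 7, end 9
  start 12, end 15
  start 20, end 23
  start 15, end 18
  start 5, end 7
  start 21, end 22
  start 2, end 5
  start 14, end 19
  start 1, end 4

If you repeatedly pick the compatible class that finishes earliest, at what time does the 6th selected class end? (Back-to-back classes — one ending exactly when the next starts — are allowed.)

22

Sort by end time and greedily take each interval whose start is ≥ the last chosen end.
Sorted by end: (1,4)  (2,5)  (5,7)  (7,9)  (12,15)  (15,18)  (14,19)  (21,22)  (20,23)
take (1,4); skip (2,5); take (5,7); take (7,9); take (12,15); take (15,18); skip (14,19); take (21,22).
Selected: (1,4) (5,7) (7,9) (12,15) (15,18) (21,22)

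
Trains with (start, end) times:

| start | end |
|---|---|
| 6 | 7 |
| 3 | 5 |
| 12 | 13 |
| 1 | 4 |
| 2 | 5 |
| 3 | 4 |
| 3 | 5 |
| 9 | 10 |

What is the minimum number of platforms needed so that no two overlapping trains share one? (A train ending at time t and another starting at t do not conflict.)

5

The answer is the maximum number of intervals overlapping at any instant.
Events (time:±→running): 1:+→1 2:+→2 3:+→3 3:+→4 3:+→5 … peak 5.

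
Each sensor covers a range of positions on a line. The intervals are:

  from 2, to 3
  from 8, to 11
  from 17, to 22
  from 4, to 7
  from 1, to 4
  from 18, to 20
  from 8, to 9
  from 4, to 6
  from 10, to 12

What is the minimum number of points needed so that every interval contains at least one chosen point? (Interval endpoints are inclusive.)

Sorted: [2,3] [1,4] [4,6] [4,7] [8,9] [8,11] [10,12] [18,20] [17,22]
{[2,3],[1,4]} hit by 3; {[4,6],[4,7]} hit by 6; {[8,9],[8,11]} hit by 9; {[10,12]} hit by 12; {[18,20],[17,22]} hit by 20.
Points: 3, 6, 9, 12, 20 (5 total).

5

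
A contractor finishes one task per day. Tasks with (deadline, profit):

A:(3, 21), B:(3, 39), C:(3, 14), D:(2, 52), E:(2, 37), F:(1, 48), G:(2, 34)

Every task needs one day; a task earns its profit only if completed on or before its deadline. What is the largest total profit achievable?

139

Sort by profit descending; place each in the latest free slot ≤ its deadline.
Profit order: D=52 F=48 B=39 E=37 G=34 A=21 C=14
Assign: D→slot 2, F→slot 1, B→slot 3, E skipped, G skipped, A skipped, C skipped.
Slots: [1:F] [2:D] [3:B]
Profit = 48 + 52 + 39 = 139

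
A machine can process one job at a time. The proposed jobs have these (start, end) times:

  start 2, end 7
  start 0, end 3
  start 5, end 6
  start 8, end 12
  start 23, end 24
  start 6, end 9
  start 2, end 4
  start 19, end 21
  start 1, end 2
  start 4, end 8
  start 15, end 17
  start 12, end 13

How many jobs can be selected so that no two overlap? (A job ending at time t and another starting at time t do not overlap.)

8

Sort by end time and greedily take each interval whose start is ≥ the last chosen end.
Sorted by end: (1,2)  (0,3)  (2,4)  (5,6)  (2,7)  (4,8)  (6,9)  (8,12)  (12,13)  (15,17)  (19,21)  (23,24)
take (1,2); skip (0,3); take (2,4); take (5,6); take (6,9); take (12,13); take (15,17); take (19,21); take (23,24).
Selected 8 jobs.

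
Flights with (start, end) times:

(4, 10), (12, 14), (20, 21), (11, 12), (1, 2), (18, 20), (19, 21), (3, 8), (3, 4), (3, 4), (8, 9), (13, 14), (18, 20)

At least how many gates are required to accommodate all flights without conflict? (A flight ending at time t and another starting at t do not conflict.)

The answer is the maximum number of intervals overlapping at any instant.
starts: [1, 3, 3, 3, 4, 8, 11, 12, 13, 18, 18, 19, 20]
ends:   [2, 4, 4, 8, 9, 10, 12, 14, 14, 20, 20, 21, 21]
s1→1 e2→0 s3→1 s3→2 s3→3  — peak 3.

3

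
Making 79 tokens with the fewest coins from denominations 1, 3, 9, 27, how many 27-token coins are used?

2

Greedy: take as many of the largest coin as possible, then repeat with the remainder.
79 − 2×27→25 − 2×9→7 − 2×3→1 − 1×1→0
Count of 27: 2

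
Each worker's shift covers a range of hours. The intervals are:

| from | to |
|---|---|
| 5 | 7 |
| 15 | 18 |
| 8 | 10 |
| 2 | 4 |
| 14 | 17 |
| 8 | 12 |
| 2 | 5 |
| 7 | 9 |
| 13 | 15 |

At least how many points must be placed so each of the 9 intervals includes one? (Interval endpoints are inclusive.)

Process intervals by earliest right end; each time one isn't hit yet, stab at its right endpoint.
By right end: [2,4]  [2,5]  [5,7]  [7,9]  [8,10]  [8,12]  [13,15]  [14,17]  [15,18]
[2,4] uncovered → point at 4; [5,7] uncovered → point at 7; [8,10] uncovered → point at 10; [13,15] uncovered → point at 15.
Points: 4, 7, 10, 15 (4 total).

4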